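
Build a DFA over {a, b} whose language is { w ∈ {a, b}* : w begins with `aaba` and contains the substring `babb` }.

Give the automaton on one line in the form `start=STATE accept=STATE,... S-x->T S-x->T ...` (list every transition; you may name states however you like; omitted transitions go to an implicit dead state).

Build one automaton per condition and run them in lockstep. The first has 6 states tracking whether the input so far still matches the prefix `aaba`; the second has 5 states tracking whether and how much of `babb` has been seen. A product state is a pair (one from each), accepting exactly when both do.
          a    b  
>  s0     s1   s2 
   s1     s3   s2 
   s2     s4   s2 
   s3     s5   s6 
   s4     s5   s7 
   s5     s5   s2 
   s6     s8   s2 
   s7     s4   s9 
   s8    s10  s11 
   s9     s9   s9 
   s10   s10  s12 
   s11    s8  s13 
   s12    s8  s12 
 * s13   s13  s13 
(> = start, * = accepting)

start=s0 accept=s13 s0-a->s1 s0-b->s2 s1-a->s3 s1-b->s2 s2-a->s4 s2-b->s2 s3-a->s5 s3-b->s6 s4-a->s5 s4-b->s7 s5-a->s5 s5-b->s2 s6-a->s8 s6-b->s2 s7-a->s4 s7-b->s9 s8-a->s10 s8-b->s11 s9-a->s9 s9-b->s9 s10-a->s10 s10-b->s12 s11-a->s8 s11-b->s13 s12-a->s8 s12-b->s12 s13-a->s13 s13-b->s13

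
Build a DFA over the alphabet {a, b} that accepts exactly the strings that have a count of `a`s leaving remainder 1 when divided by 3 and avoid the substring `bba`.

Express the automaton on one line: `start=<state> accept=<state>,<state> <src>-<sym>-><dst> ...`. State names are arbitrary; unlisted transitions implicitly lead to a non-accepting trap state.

start=S0 accept=S1,S4,S7 S0-a->S1 S0-b->S2 S1-a->S3 S1-b->S4 S2-a->S1 S2-b->S5 S3-a->S0 S3-b->S6 S4-a->S3 S4-b->S7 S5-a->S8 S5-b->S5 S6-a->S0 S6-b->S9 S7-a->S10 S7-b->S7 S8-a->S10 S8-b->S8 S9-a->S11 S9-b->S9 S10-a->S11 S10-b->S10 S11-a->S8 S11-b->S11

Handle the two conditions separately and then intersect. The first has 3 states tracking the count of `a`s modulo 3; the second has 4 states tracking partial matches of the forbidden pattern `bba`. A product state is a pair (one from each), accepting exactly when both do.
          a    b  
>  S0     S1   S2 
 * S1     S3   S4 
   S2     S1   S5 
   S3     S0   S6 
 * S4     S3   S7 
   S5     S8   S5 
   S6     S0   S9 
 * S7    S10   S7 
   S8    S10   S8 
   S9    S11   S9 
   S10   S11  S10 
   S11    S8  S11 
(> = start, * = accepting)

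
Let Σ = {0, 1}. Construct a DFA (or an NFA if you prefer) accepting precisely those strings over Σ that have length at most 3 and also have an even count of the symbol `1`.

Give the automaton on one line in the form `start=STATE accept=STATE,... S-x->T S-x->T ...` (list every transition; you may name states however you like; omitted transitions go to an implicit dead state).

start=s0 accept=s0,s1,s3,s5 s0-0->s1 s0-1->s2 s1-0->s3 s1-1->s4 s2-0->s4 s2-1->s3 s3-0->s5 s3-1->s6 s4-0->s6 s4-1->s5 s5-0->s6 s5-1->s6 s6-0->s6 s6-1->s6

Build one automaton per condition and run them in lockstep. One (5 states) tracks the input length, saturating at 4; the other (2 states) tracks the count of `1`s modulo 2. Each combined state is a pair, one component from each; accept when both components accept. Minimizing collapses redundant product states.
7 states suffice.
        0   1  
>* s0   s1  s2 
 * s1   s3  s4 
   s2   s4  s3 
 * s3   s5  s6 
   s4   s6  s5 
 * s5   s6  s6 
   s6   s6  s6 
(> = start, * = accepting)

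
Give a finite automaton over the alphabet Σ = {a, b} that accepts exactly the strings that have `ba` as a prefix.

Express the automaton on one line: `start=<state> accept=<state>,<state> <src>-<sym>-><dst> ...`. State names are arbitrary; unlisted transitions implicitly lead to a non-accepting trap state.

Check the first 2 symbols one by one: S0 through S1 record how many have matched `ba` so far; any wrong symbol goes to the dead state S3. After all 2 match we enter the accepting sink S2.
        a   b  
>  S0   S3  S1 
   S1   S2  S3 
 * S2   S2  S2 
   S3   S3  S3 
(> = start, * = accepting)

start=S0 accept=S2 S0-a->S3 S0-b->S1 S1-a->S2 S1-b->S3 S2-a->S2 S2-b->S2 S3-a->S3 S3-b->S3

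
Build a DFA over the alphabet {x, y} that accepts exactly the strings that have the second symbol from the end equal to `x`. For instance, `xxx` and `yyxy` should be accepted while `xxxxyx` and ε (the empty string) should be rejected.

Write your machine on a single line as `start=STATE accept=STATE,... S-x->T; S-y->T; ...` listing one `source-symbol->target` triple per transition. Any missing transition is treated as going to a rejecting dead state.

A DFA must remember the last 2 symbols (since which symbol is second-to-last isn't known until the input ends). Use one state per possible window of the last ≤2 symbols; accept from those whose window starts with `x`.
7 states suffice.
        x   y  
>  s0   s1  s2 
   s1   s3  s4 
   s2   s5  s6 
 * s3   s3  s4 
 * s4   s5  s6 
   s5   s3  s4 
   s6   s5  s6 
(> = start, * = accepting)

start=s0; accept=s3,s4; s0-x->s1; s0-y->s2; s1-x->s3; s1-y->s4; s2-x->s5; s2-y->s6; s3-x->s3; s3-y->s4; s4-x->s5; s4-y->s6; s5-x->s3; s5-y->s4; s6-x->s5; s6-y->s6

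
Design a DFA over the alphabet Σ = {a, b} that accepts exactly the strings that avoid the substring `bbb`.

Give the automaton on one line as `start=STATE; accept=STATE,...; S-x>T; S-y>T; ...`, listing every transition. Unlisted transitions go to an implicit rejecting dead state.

start=q0; accept=q0,q1,q2; q0-a>q0; q0-b>q1; q1-a>q0; q1-b>q2; q2-a>q0; q2-b>q3; q3-a>q3; q3-b>q3

Track partial matches of the forbidden pattern `bbb`. State q3 is a dead state reached once `bbb` has occurred; every other state accepts. q0 means no part of `bbb` is currently matched.
        a   b  
>* q0   q0  q1 
 * q1   q0  q2 
 * q2   q0  q3 
   q3   q3  q3 
(> = start, * = accepting)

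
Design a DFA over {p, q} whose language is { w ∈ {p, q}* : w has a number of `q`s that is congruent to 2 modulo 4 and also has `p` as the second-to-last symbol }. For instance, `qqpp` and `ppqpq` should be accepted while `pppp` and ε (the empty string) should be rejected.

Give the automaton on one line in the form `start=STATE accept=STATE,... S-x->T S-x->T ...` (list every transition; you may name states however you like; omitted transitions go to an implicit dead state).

start=S0 accept=S4,S7 S0-p->S0 S0-q->S1 S1-p->S2 S1-q->S3 S2-p->S2 S2-q->S4 S3-p->S5 S3-q->S6 S4-p->S5 S4-q->S6 S5-p->S7 S5-q->S6 S6-p->S6 S6-q->S0 S7-p->S7 S7-q->S6

Run two small machines in parallel and take their product. One (4 states) tracks the count of `q`s modulo 4; the other (7 states) tracks the last 2 symbols read. Each combined state is a pair, one component from each; accept when both components accept. Minimizing collapses redundant product states.
8 states suffice.
        p   q  
>  S0   S0  S1 
   S1   S2  S3 
   S2   S2  S4 
   S3   S5  S6 
 * S4   S5  S6 
   S5   S7  S6 
   S6   S6  S0 
 * S7   S7  S6 
(> = start, * = accepting)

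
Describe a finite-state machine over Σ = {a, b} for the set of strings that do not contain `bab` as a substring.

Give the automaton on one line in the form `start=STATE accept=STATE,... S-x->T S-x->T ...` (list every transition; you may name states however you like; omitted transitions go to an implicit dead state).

start=q0 accept=q0,q1,q2 q0-a->q0 q0-b->q1 q1-a->q2 q1-b->q1 q2-a->q0 q2-b->q3 q3-a->q3 q3-b->q3

Track partial matches of the forbidden pattern `bab`. State q3 is a dead state reached once `bab` has occurred; every other state accepts. q0 means no part of `bab` is currently matched.
With 4 states:
        a   b  
>* q0   q0  q1 
 * q1   q2  q1 
 * q2   q0  q3 
   q3   q3  q3 
(> = start, * = accepting)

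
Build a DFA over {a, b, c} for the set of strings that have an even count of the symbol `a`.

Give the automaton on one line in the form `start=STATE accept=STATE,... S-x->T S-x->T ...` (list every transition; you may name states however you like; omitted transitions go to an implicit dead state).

Keep the running count of `a`s modulo 2: each `a` advances along the cycle S0 → S1 → S0 while other symbols loop. Accept at S0.
2 states suffice.
        a   b   c  
>* S0   S1  S0  S0 
   S1   S0  S1  S1 
(> = start, * = accepting)

start=S0 accept=S0 S0-a->S1 S0-b->S0 S0-c->S0 S1-a->S0 S1-b->S1 S1-c->S1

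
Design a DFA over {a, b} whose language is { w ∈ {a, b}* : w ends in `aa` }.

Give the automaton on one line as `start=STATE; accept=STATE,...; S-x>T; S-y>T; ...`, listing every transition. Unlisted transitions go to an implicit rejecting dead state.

start=q0; accept=q2; q0-a>q1; q0-b>q0; q1-a>q2; q1-b>q0; q2-a>q2; q2-b>q0

Remember how much of `aa` the current input suffix matches. State q0 means no match yet; q1 means the last symbol is `a`; q2 means the last 2 symbols are `aa`. Only q2 accepts. On a mismatch, fall back to the longest proper suffix that is still a prefix of `aa`.
A 3-state machine:
        a   b  
>  q0   q1  q0 
   q1   q2  q0 
 * q2   q2  q0 
(> = start, * = accepting)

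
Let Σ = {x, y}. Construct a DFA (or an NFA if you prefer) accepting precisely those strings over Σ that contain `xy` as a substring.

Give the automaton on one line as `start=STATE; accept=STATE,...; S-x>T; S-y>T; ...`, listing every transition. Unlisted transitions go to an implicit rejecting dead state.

States q0..q1 record the length of the longest prefix of `xy` that matches the current input suffix. Reaching q2 means `xy` has been seen, and we stay there forever. Accept from q2.
        x   y  
>  q0   q1  q0 
   q1   q1  q2 
 * q2   q2  q2 
(> = start, * = accepting)

start=q0; accept=q2; q0-x>q1; q0-y>q0; q1-x>q1; q1-y>q2; q2-x>q2; q2-y>q2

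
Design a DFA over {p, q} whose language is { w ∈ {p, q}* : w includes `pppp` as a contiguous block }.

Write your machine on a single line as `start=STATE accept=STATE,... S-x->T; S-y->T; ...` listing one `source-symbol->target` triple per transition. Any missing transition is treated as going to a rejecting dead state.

start=A; accept=E; A-p->B; A-q->A; B-p->C; B-q->A; C-p->D; C-q->A; D-p->E; D-q->A; E-p->E; E-q->E

States A..D record the length of the longest prefix of `pppp` that matches the current input suffix. Reaching E means `pppp` has been seen, and we stay there forever. Accept from E.
A 5-state machine:
       p  q 
>  A   B  A 
   B   C  A 
   C   D  A 
   D   E  A 
 * E   E  E 
(> = start, * = accepting)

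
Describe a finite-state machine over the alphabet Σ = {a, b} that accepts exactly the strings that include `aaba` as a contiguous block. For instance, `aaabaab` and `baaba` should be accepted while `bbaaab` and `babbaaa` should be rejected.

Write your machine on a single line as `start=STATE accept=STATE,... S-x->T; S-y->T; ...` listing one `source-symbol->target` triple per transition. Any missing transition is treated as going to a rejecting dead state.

start=S0; accept=S4; S0-a->S1; S0-b->S0; S1-a->S2; S1-b->S0; S2-a->S2; S2-b->S3; S3-a->S4; S3-b->S0; S4-a->S4; S4-b->S4

Track how much of `aaba` has been matched so far: state S0 is no progress, S4 is the absorbing accept state reached once `aaba` has occurred. Intermediate states record partial matches; on a mismatch, fall back to the longest reusable overlap.
5 states suffice.
        a   b  
>  S0   S1  S0 
   S1   S2  S0 
   S2   S2  S3 
   S3   S4  S0 
 * S4   S4  S4 
(> = start, * = accepting)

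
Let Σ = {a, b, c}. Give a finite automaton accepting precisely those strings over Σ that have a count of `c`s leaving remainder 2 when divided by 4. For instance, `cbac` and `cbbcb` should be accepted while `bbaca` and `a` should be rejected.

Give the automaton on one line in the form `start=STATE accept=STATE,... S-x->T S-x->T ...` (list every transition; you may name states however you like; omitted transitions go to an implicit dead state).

The only thing that matters is how many `c`s have appeared, reduced mod 4. Use one state per residue: S0 for 0, …, S3 for 3. Reading `c` moves to the next residue; anything else stays put. S2 is accepting.
A 4-state machine:
        a   b   c  
>  S0   S0  S0  S1 
   S1   S1  S1  S2 
 * S2   S2  S2  S3 
   S3   S3  S3  S0 
(> = start, * = accepting)

start=S0 accept=S2 S0-a->S0 S0-b->S0 S0-c->S1 S1-a->S1 S1-b->S1 S1-c->S2 S2-a->S2 S2-b->S2 S2-c->S3 S3-a->S3 S3-b->S3 S3-c->S0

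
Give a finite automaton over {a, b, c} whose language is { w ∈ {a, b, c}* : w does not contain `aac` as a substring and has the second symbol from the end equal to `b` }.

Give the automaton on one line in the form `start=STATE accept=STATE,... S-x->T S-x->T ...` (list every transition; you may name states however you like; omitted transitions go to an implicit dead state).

Build one automaton per condition and run them in lockstep. The first has 4 states tracking partial matches of the forbidden pattern `aac`; the second has 13 states tracking the last 2 symbols read. A product state is a pair (one from each), accepting exactly when both do. After merging equivalent states the machine shrinks.
With 8 states:
        a   b   c  
>  q0   q1  q2  q0 
   q1   q3  q2  q0 
   q2   q4  q5  q6 
   q3   q3  q2  q7 
 * q4   q3  q2  q0 
 * q5   q4  q5  q6 
 * q6   q1  q2  q0 
   q7   q7  q7  q7 
(> = start, * = accepting)

start=q0 accept=q4,q5,q6 q0-a->q1 q0-b->q2 q0-c->q0 q1-a->q3 q1-b->q2 q1-c->q0 q2-a->q4 q2-b->q5 q2-c->q6 q3-a->q3 q3-b->q2 q3-c->q7 q4-a->q3 q4-b->q2 q4-c->q0 q5-a->q4 q5-b->q5 q5-c->q6 q6-a->q1 q6-b->q2 q6-c->q0 q7-a->q7 q7-b->q7 q7-c->q7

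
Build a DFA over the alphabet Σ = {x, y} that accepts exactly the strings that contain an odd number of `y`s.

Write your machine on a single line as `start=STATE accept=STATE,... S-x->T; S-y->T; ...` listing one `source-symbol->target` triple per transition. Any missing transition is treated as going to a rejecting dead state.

start=q0; accept=q1; q0-x->q0; q0-y->q1; q1-x->q1; q1-y->q0

The only thing that matters is how many `y`s have appeared, reduced mod 2. Use one state per residue: q0 for 0, …, q1 for 1. Reading `y` moves to the next residue; anything else stays put. q1 is accepting.
With 2 states:
        x   y  
>  q0   q0  q1 
 * q1   q1  q0 
(> = start, * = accepting)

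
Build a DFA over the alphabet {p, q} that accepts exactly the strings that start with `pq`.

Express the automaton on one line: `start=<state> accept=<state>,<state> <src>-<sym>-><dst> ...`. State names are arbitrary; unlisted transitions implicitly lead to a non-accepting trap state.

start=s0 accept=s2 s0-p->s1 s0-q->s3 s1-p->s3 s1-q->s2 s2-p->s2 s2-q->s2 s3-p->s3 s3-q->s3

Walk along `pq` while the input agrees: from s0 take `p` to s1, and so on. Any deviation drops to the rejecting sink s3. Once s2 is reached the prefix is confirmed and every continuation is accepted.
4 states suffice.
        p   q  
>  s0   s1  s3 
   s1   s3  s2 
 * s2   s2  s2 
   s3   s3  s3 
(> = start, * = accepting)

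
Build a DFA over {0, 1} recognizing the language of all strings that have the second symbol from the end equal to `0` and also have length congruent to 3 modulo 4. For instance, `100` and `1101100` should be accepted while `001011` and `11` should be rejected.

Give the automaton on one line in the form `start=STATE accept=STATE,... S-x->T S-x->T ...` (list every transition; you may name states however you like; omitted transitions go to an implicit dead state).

Handle the two conditions separately and then intersect. One (7 states) tracks the last 2 symbols read; the other (4 states) tracks the input length modulo 4. Each combined state is a pair, one component from each; accept when both components accept. Minimizing collapses redundant product states.
6 states suffice.
        0   1  
>  q0   q1  q1 
   q1   q2  q3 
   q2   q4  q4 
   q3   q5  q5 
 * q4   q0  q0 
   q5   q0  q0 
(> = start, * = accepting)

start=q0 accept=q4 q0-0->q1 q0-1->q1 q1-0->q2 q1-1->q3 q2-0->q4 q2-1->q4 q3-0->q5 q3-1->q5 q4-0->q0 q4-1->q0 q5-0->q0 q5-1->q0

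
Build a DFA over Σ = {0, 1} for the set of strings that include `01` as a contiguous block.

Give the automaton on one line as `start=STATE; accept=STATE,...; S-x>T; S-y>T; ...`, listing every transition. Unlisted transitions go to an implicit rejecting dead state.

start=q0; accept=q2; q0-0>q1; q0-1>q0; q1-0>q1; q1-1>q2; q2-0>q2; q2-1>q2

States q0..q1 record the length of the longest prefix of `01` that matches the current input suffix. Reaching q2 means `01` has been seen, and we stay there forever. Accept from q2.
3 states suffice.
        0   1  
>  q0   q1  q0 
   q1   q1  q2 
 * q2   q2  q2 
(> = start, * = accepting)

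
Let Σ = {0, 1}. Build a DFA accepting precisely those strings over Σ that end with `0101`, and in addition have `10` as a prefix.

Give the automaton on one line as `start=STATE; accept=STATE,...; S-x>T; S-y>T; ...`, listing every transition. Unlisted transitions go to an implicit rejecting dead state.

start=q0; accept=q11; q0-0>q1; q0-1>q2; q1-0>q1; q1-1>q3; q2-0>q4; q2-1>q5; q3-0>q6; q3-1>q5; q4-0>q4; q4-1>q7; q5-0>q1; q5-1>q5; q6-0>q1; q6-1>q8; q7-0>q9; q7-1>q10; q8-0>q6; q8-1>q5; q9-0>q4; q9-1>q11; q10-0>q4; q10-1>q10; q11-0>q9; q11-1>q10

Build one automaton per condition and run them in lockstep. The first has 5 states tracking how much of the suffix `0101` has currently been matched; the second has 4 states tracking whether the input so far still matches the prefix `10`. A product state is a pair (one from each), accepting exactly when both do.
          0    1  
>  q0     q1   q2 
   q1     q1   q3 
   q2     q4   q5 
   q3     q6   q5 
   q4     q4   q7 
   q5     q1   q5 
   q6     q1   q8 
   q7     q9  q10 
   q8     q6   q5 
   q9     q4  q11 
   q10    q4  q10 
 * q11    q9  q10 
(> = start, * = accepting)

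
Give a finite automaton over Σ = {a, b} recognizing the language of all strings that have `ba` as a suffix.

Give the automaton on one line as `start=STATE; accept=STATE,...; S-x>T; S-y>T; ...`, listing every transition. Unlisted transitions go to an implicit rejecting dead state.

start=q0; accept=q2; q0-a>q0; q0-b>q1; q1-a>q2; q1-b>q1; q2-a>q0; q2-b>q1

Remember how much of `ba` the current input suffix matches. State q0 means no match yet; q1 means the last symbol is `b`; q2 means the last 2 symbols are `ba`. Only q2 accepts. On a mismatch, fall back to the longest proper suffix that is still a prefix of `ba`.
3 states suffice.
        a   b  
>  q0   q0  q1 
   q1   q2  q1 
 * q2   q0  q1 
(> = start, * = accepting)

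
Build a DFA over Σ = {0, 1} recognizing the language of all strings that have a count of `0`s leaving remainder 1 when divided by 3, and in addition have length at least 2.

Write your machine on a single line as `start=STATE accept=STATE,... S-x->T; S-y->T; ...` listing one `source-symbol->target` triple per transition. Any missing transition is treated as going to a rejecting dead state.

start=S0; accept=S4,S8; S0-0->S1; S0-1->S2; S1-0->S3; S1-1->S4; S2-0->S4; S2-1->S5; S3-0->S6; S3-1->S7; S4-0->S7; S4-1->S8; S5-0->S8; S5-1->S6; S6-0->S8; S6-1->S6; S7-0->S6; S7-1->S7; S8-0->S7; S8-1->S8

Handle the two conditions separately and then intersect. The first has 3 states tracking the count of `0`s modulo 3; the second has 4 states tracking the input length, saturating at 3. A product state is a pair (one from each), accepting exactly when both do.
A 9-state machine:
        0   1  
>  S0   S1  S2 
   S1   S3  S4 
   S2   S4  S5 
   S3   S6  S7 
 * S4   S7  S8 
   S5   S8  S6 
   S6   S8  S6 
   S7   S6  S7 
 * S8   S7  S8 
(> = start, * = accepting)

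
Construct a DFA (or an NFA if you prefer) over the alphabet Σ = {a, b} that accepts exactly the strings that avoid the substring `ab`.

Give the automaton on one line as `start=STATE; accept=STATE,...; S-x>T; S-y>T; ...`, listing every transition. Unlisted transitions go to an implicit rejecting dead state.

start=q0; accept=q0,q1; q0-a>q1; q0-b>q0; q1-a>q1; q1-b>q2; q2-a>q2; q2-b>q2

Track partial matches of the forbidden pattern `ab`. State q2 is a dead state reached once `ab` has occurred; every other state accepts. q0 means no part of `ab` is currently matched.
        a   b  
>* q0   q1  q0 
 * q1   q1  q2 
   q2   q2  q2 
(> = start, * = accepting)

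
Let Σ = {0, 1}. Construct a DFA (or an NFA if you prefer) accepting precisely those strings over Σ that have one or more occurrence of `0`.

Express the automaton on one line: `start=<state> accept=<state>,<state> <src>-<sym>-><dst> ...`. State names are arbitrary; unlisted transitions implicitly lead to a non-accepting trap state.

start=A accept=B,C A-0->B A-1->A B-0->C B-1->B C-0->C C-1->C

Count `0`s, saturating at 2: state A means no `0` yet, B means one `0` seen, C means more than one. Each `0` increments (capped at C); other symbols loop. Accept from {B, C}.
A 3-state machine:
       0  1 
>  A   B  A 
 * B   C  B 
 * C   C  C 
(> = start, * = accepting)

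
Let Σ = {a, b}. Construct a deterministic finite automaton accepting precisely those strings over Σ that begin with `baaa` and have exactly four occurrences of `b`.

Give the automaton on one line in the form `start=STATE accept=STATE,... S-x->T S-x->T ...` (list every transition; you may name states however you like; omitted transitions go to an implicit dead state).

Build one automaton per condition and run them in lockstep. The first has 6 states tracking whether the input so far still matches the prefix `baaa`; the second has 6 states tracking the count of `b`s, saturating at 5. A product state is a pair (one from each), accepting exactly when both do.
With 15 states:
          a    b  
>  s0     s1   s2 
   s1     s1   s3 
   s2     s4   s5 
   s3     s3   s5 
   s4     s6   s5 
   s5     s5   s7 
   s6     s8   s5 
   s7     s7   s9 
   s8     s8  s10 
   s9     s9  s11 
   s10   s10  s12 
   s11   s11  s11 
   s12   s12  s13 
 * s13   s13  s14 
   s14   s14  s14 
(> = start, * = accepting)

start=s0 accept=s13 s0-a->s1 s0-b->s2 s1-a->s1 s1-b->s3 s2-a->s4 s2-b->s5 s3-a->s3 s3-b->s5 s4-a->s6 s4-b->s5 s5-a->s5 s5-b->s7 s6-a->s8 s6-b->s5 s7-a->s7 s7-b->s9 s8-a->s8 s8-b->s10 s9-a->s9 s9-b->s11 s10-a->s10 s10-b->s12 s11-a->s11 s11-b->s11 s12-a->s12 s12-b->s13 s13-a->s13 s13-b->s14 s14-a->s14 s14-b->s14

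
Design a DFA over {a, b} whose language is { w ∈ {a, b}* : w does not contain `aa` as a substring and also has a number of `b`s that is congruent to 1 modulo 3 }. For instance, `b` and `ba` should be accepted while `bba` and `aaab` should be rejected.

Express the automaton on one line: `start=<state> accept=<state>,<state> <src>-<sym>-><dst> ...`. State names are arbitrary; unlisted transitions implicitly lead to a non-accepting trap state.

start=S0 accept=S2,S4 S0-a->S1 S0-b->S2 S1-a->S3 S1-b->S2 S2-a->S4 S2-b->S5 S3-a->S3 S3-b->S6 S4-a->S6 S4-b->S5 S5-a->S7 S5-b->S0 S6-a->S6 S6-b->S8 S7-a->S8 S7-b->S0 S8-a->S8 S8-b->S3

Run two small machines in parallel and take their product. One (3 states) tracks partial matches of the forbidden pattern `aa`; the other (3 states) tracks the count of `b`s modulo 3. Each combined state is a pair, one component from each; accept when both components accept.
9 states suffice.
        a   b  
>  S0   S1  S2 
   S1   S3  S2 
 * S2   S4  S5 
   S3   S3  S6 
 * S4   S6  S5 
   S5   S7  S0 
   S6   S6  S8 
   S7   S8  S0 
   S8   S8  S3 
(> = start, * = accepting)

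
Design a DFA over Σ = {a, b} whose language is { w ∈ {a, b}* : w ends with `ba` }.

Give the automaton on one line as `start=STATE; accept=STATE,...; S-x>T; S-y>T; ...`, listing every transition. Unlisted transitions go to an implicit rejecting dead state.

start=q0; accept=q2; q0-a>q0; q0-b>q1; q1-a>q2; q1-b>q1; q2-a>q0; q2-b>q1

Remember how much of `ba` the current input suffix matches. State q0 means no match yet; q1 means the last symbol is `b`; q2 means the last 2 symbols are `ba`. Only q2 accepts. On a mismatch, fall back to the longest proper suffix that is still a prefix of `ba`.
A 3-state machine:
        a   b  
>  q0   q0  q1 
   q1   q2  q1 
 * q2   q0  q1 
(> = start, * = accepting)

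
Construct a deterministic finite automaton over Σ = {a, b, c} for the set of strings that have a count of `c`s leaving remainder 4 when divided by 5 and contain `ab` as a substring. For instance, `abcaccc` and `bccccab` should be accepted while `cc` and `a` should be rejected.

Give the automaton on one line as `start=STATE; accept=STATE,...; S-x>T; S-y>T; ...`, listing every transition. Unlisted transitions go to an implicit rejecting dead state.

start=q0; accept=q14; q0-a>q1; q0-b>q0; q0-c>q2; q1-a>q1; q1-b>q3; q1-c>q2; q2-a>q4; q2-b>q2; q2-c>q5; q3-a>q3; q3-b>q3; q3-c>q6; q4-a>q4; q4-b>q6; q4-c>q5; q5-a>q7; q5-b>q5; q5-c>q8; q6-a>q6; q6-b>q6; q6-c>q9; q7-a>q7; q7-b>q9; q7-c>q8; q8-a>q10; q8-b>q8; q8-c>q11; q9-a>q9; q9-b>q9; q9-c>q12; q10-a>q10; q10-b>q12; q10-c>q11; q11-a>q13; q11-b>q11; q11-c>q0; q12-a>q12; q12-b>q12; q12-c>q14; q13-a>q13; q13-b>q14; q13-c>q0; q14-a>q14; q14-b>q14; q14-c>q3

Handle the two conditions separately and then intersect. One (5 states) tracks the count of `c`s modulo 5; the other (3 states) tracks whether and how much of `ab` has been seen. Each combined state is a pair, one component from each; accept when both components accept.
15 states suffice.
          a    b    c  
>  q0     q1   q0   q2 
   q1     q1   q3   q2 
   q2     q4   q2   q5 
   q3     q3   q3   q6 
   q4     q4   q6   q5 
   q5     q7   q5   q8 
   q6     q6   q6   q9 
   q7     q7   q9   q8 
   q8    q10   q8  q11 
   q9     q9   q9  q12 
   q10   q10  q12  q11 
   q11   q13  q11   q0 
   q12   q12  q12  q14 
   q13   q13  q14   q0 
 * q14   q14  q14   q3 
(> = start, * = accepting)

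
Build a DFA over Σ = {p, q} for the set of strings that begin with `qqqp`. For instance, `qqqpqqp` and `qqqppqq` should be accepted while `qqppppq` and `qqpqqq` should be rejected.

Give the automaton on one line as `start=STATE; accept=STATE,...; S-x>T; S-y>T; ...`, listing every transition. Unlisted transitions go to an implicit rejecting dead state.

start=S0; accept=S4; S0-p>S5; S0-q>S1; S1-p>S5; S1-q>S2; S2-p>S5; S2-q>S3; S3-p>S4; S3-q>S5; S4-p>S4; S4-q>S4; S5-p>S5; S5-q>S5

Check the first 4 symbols one by one: S0 through S3 record how many have matched `qqqp` so far; any wrong symbol goes to the dead state S5. After all 4 match we enter the accepting sink S4.
With 6 states:
        p   q  
>  S0   S5  S1 
   S1   S5  S2 
   S2   S5  S3 
   S3   S4  S5 
 * S4   S4  S4 
   S5   S5  S5 
(> = start, * = accepting)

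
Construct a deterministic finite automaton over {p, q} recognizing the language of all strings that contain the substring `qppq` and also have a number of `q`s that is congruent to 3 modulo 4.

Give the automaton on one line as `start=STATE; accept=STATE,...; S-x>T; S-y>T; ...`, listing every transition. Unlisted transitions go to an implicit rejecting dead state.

Handle the two conditions separately and then intersect. One (5 states) tracks whether and how much of `qppq` has been seen; the other (4 states) tracks the count of `q`s modulo 4. Each combined state is a pair, one component from each; accept when both components accept.
With 20 states:
          p    q  
>  s0     s0   s1 
   s1     s2   s3 
   s2     s4   s3 
   s3     s5   s6 
   s4     s7   s8 
   s5     s9   s6 
   s6    s10  s11 
   s7     s7   s3 
   s8     s8  s12 
   s9    s13  s12 
   s10   s14  s11 
   s11   s15   s1 
 * s12   s12  s16 
   s13   s13   s6 
   s14   s17  s16 
   s15   s18   s1 
   s16   s16  s19 
   s17   s17  s11 
   s18    s0  s19 
   s19   s19   s8 
(> = start, * = accepting)

start=s0; accept=s12; s0-p>s0; s0-q>s1; s1-p>s2; s1-q>s3; s2-p>s4; s2-q>s3; s3-p>s5; s3-q>s6; s4-p>s7; s4-q>s8; s5-p>s9; s5-q>s6; s6-p>s10; s6-q>s11; s7-p>s7; s7-q>s3; s8-p>s8; s8-q>s12; s9-p>s13; s9-q>s12; s10-p>s14; s10-q>s11; s11-p>s15; s11-q>s1; s12-p>s12; s12-q>s16; s13-p>s13; s13-q>s6; s14-p>s17; s14-q>s16; s15-p>s18; s15-q>s1; s16-p>s16; s16-q>s19; s17-p>s17; s17-q>s11; s18-p>s0; s18-q>s19; s19-p>s19; s19-q>s8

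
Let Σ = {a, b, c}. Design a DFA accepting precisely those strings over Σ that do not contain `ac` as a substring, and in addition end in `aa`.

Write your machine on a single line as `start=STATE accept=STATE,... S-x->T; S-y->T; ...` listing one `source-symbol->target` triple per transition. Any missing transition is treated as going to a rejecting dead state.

Run two small machines in parallel and take their product. One (3 states) tracks partial matches of the forbidden pattern `ac`; the other (3 states) tracks how much of the suffix `aa` has currently been matched. Each combined state is a pair, one component from each; accept when both components accept. Equivalent product states are then merged.
A 4-state machine:
        a   b   c  
>  S0   S1  S0  S0 
   S1   S2  S0  S3 
 * S2   S2  S0  S3 
   S3   S3  S3  S3 
(> = start, * = accepting)

start=S0; accept=S2; S0-a->S1; S0-b->S0; S0-c->S0; S1-a->S2; S1-b->S0; S1-c->S3; S2-a->S2; S2-b->S0; S2-c->S3; S3-a->S3; S3-b->S3; S3-c->S3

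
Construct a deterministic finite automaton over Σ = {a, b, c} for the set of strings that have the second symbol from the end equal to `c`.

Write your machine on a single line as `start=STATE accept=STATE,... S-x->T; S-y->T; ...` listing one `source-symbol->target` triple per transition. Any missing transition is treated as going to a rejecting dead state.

start=s0; accept=s10,s11,s12; s0-a->s1; s0-b->s2; s0-c->s3; s1-a->s4; s1-b->s5; s1-c->s6; s2-a->s7; s2-b->s8; s2-c->s9; s3-a->s10; s3-b->s11; s3-c->s12; s4-a->s4; s4-b->s5; s4-c->s6; s5-a->s7; s5-b->s8; s5-c->s9; s6-a->s10; s6-b->s11; s6-c->s12; s7-a->s4; s7-b->s5; s7-c->s6; s8-a->s7; s8-b->s8; s8-c->s9; s9-a->s10; s9-b->s11; s9-c->s12; s10-a->s4; s10-b->s5; s10-c->s6; s11-a->s7; s11-b->s8; s11-c->s9; s12-a->s10; s12-b->s11; s12-c->s12

Because acceptance depends on a position counted from the end, the machine has to buffer the most recent 2 symbols. Make each state the string of the last up-to-2 symbols read; on input `x` shift the window left and append `x`. Accept when the buffered window has length 2 and begins with `c`.
          a    b    c  
>  s0     s1   s2   s3 
   s1     s4   s5   s6 
   s2     s7   s8   s9 
   s3    s10  s11  s12 
   s4     s4   s5   s6 
   s5     s7   s8   s9 
   s6    s10  s11  s12 
   s7     s4   s5   s6 
   s8     s7   s8   s9 
   s9    s10  s11  s12 
 * s10    s4   s5   s6 
 * s11    s7   s8   s9 
 * s12   s10  s11  s12 
(> = start, * = accepting)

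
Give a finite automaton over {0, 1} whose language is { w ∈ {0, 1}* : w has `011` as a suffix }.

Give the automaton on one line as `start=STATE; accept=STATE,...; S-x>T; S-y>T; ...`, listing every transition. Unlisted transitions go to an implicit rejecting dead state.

Remember how much of `011` the current input suffix matches. State q0 means no match yet; q1 means the last symbol is `0`; q2 means the last 2 symbols are `01`; q3 means the last 3 symbols are `011`. Only q3 accepts. On a mismatch, fall back to the longest proper suffix that is still a prefix of `011`.
        0   1  
>  q0   q1  q0 
   q1   q1  q2 
   q2   q1  q3 
 * q3   q1  q0 
(> = start, * = accepting)

start=q0; accept=q3; q0-0>q1; q0-1>q0; q1-0>q1; q1-1>q2; q2-0>q1; q2-1>q3; q3-0>q1; q3-1>q0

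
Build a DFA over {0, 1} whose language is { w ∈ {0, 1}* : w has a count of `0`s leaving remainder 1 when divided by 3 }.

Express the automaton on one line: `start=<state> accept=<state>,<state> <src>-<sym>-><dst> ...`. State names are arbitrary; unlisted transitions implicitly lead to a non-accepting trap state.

start=A accept=B A-0->B A-1->A B-0->C B-1->B C-0->A C-1->C

The only thing that matters is how many `0`s have appeared, reduced mod 3. Use one state per residue: A for 0, …, C for 2. Reading `0` moves to the next residue; anything else stays put. B is accepting.
A 3-state machine:
       0  1 
>  A   B  A 
 * B   C  B 
   C   A  C 
(> = start, * = accepting)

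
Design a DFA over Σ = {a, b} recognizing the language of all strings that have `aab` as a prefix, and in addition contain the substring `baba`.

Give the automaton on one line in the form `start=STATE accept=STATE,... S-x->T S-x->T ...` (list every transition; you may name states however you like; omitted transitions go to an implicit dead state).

Run two small machines in parallel and take their product. One (5 states) tracks whether the input so far still matches the prefix `aab`; the other (5 states) tracks whether and how much of `baba` has been seen. Each combined state is a pair, one component from each; accept when both components accept.
With 13 states:
          a    b  
>  s0     s1   s2 
   s1     s3   s2 
   s2     s4   s2 
   s3     s5   s6 
   s4     s5   s7 
   s5     s5   s2 
   s6     s8   s6 
   s7     s9   s2 
   s8    s10  s11 
   s9     s9   s9 
   s10   s10   s6 
   s11   s12   s6 
 * s12   s12  s12 
(> = start, * = accepting)

start=s0 accept=s12 s0-a->s1 s0-b->s2 s1-a->s3 s1-b->s2 s2-a->s4 s2-b->s2 s3-a->s5 s3-b->s6 s4-a->s5 s4-b->s7 s5-a->s5 s5-b->s2 s6-a->s8 s6-b->s6 s7-a->s9 s7-b->s2 s8-a->s10 s8-b->s11 s9-a->s9 s9-b->s9 s10-a->s10 s10-b->s6 s11-a->s12 s11-b->s6 s12-a->s12 s12-b->s12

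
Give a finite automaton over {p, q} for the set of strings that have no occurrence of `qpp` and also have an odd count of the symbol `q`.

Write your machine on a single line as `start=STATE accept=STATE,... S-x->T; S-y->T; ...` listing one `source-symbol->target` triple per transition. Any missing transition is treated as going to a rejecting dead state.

start=A; accept=B,C; A-p->A; A-q->B; B-p->C; B-q->D; C-p->E; C-q->D; D-p->F; D-q->B; E-p->E; E-q->G; F-p->G; F-q->B; G-p->G; G-q->E

Run two small machines in parallel and take their product. One (4 states) tracks partial matches of the forbidden pattern `qpp`; the other (2 states) tracks the count of `q`s modulo 2. Each combined state is a pair, one component from each; accept when both components accept.
7 states suffice.
       p  q 
>  A   A  B 
 * B   C  D 
 * C   E  D 
   D   F  B 
   E   E  G 
   F   G  B 
   G   G  E 
(> = start, * = accepting)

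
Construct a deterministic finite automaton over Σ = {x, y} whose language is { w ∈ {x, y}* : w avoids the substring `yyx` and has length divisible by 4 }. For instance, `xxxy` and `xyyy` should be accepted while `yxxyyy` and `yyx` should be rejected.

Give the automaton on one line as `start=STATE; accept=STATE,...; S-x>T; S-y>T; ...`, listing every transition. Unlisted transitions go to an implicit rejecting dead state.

start=A; accept=A,K,L; A-x>B; A-y>C; B-x>D; B-y>E; C-x>D; C-y>F; D-x>G; D-y>H; E-x>G; E-y>I; F-x>J; F-y>I; G-x>A; G-y>K; H-x>A; H-y>L; I-x>M; I-y>L; J-x>M; J-y>M; K-x>B; K-y>N; L-x>O; L-y>N; M-x>O; M-y>O; N-x>P; N-y>F; O-x>P; O-y>P; P-x>J; P-y>J

Build one automaton per condition and run them in lockstep. The first has 4 states tracking partial matches of the forbidden pattern `yyx`; the second has 4 states tracking the input length modulo 4. A product state is a pair (one from each), accepting exactly when both do.
16 states suffice.
       x  y 
>* A   B  C 
   B   D  E 
   C   D  F 
   D   G  H 
   E   G  I 
   F   J  I 
   G   A  K 
   H   A  L 
   I   M  L 
   J   M  M 
 * K   B  N 
 * L   O  N 
   M   O  O 
   N   P  F 
   O   P  P 
   P   J  J 
(> = start, * = accepting)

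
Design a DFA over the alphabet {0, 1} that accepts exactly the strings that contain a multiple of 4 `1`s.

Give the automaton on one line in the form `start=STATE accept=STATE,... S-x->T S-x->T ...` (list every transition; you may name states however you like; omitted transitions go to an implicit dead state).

start=q0 accept=q0 q0-0->q0 q0-1->q1 q1-0->q1 q1-1->q2 q2-0->q2 q2-1->q3 q3-0->q3 q3-1->q0

The only thing that matters is how many `1`s have appeared, reduced mod 4. Use one state per residue: q0 for 0, …, q3 for 3. Reading `1` moves to the next residue; anything else stays put. q0 is accepting.
A 4-state machine:
        0   1  
>* q0   q0  q1 
   q1   q1  q2 
   q2   q2  q3 
   q3   q3  q0 
(> = start, * = accepting)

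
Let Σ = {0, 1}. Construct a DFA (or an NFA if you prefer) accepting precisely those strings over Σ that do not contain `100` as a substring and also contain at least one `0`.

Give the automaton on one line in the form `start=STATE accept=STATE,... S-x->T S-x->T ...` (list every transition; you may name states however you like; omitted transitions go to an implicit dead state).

Run two small machines in parallel and take their product. The first has 4 states tracking partial matches of the forbidden pattern `100`; the second has 3 states tracking the count of `0`s, saturating at 2. A product state is a pair (one from each), accepting exactly when both do. Minimizing collapses redundant product states.
6 states suffice.
        0   1  
>  q0   q1  q2 
 * q1   q1  q3 
   q2   q4  q2 
 * q3   q4  q3 
 * q4   q5  q3 
   q5   q5  q5 
(> = start, * = accepting)

start=q0 accept=q1,q3,q4 q0-0->q1 q0-1->q2 q1-0->q1 q1-1->q3 q2-0->q4 q2-1->q2 q3-0->q4 q3-1->q3 q4-0->q5 q4-1->q3 q5-0->q5 q5-1->q5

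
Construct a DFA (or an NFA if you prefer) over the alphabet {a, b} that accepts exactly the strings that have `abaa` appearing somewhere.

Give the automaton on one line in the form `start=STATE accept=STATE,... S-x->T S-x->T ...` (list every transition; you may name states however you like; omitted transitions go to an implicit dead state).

start=S0 accept=S4 S0-a->S1 S0-b->S0 S1-a->S1 S1-b->S2 S2-a->S3 S2-b->S0 S3-a->S4 S3-b->S2 S4-a->S4 S4-b->S4

Track how much of `abaa` has been matched so far: state S0 is no progress, S4 is the absorbing accept state reached once `abaa` has occurred. Intermediate states record partial matches; on a mismatch, fall back to the longest reusable overlap.
A 5-state machine:
        a   b  
>  S0   S1  S0 
   S1   S1  S2 
   S2   S3  S0 
   S3   S4  S2 
 * S4   S4  S4 
(> = start, * = accepting)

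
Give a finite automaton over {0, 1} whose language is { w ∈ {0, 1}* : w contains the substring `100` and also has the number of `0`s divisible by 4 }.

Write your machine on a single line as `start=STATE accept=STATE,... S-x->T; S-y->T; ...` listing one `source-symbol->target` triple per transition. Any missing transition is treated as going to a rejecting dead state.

Handle the two conditions separately and then intersect. One (4 states) tracks whether and how much of `100` has been seen; the other (4 states) tracks the count of `0`s modulo 4. Each combined state is a pair, one component from each; accept when both components accept.
With 16 states:
          0    1  
>  q0     q1   q2 
   q1     q3   q4 
   q2     q5   q2 
   q3     q6   q7 
   q4     q8   q4 
   q5     q9   q4 
   q6     q0  q10 
   q7    q11   q7 
   q8    q12   q7 
   q9    q12   q9 
   q10   q13  q10 
   q11   q14  q10 
   q12   q14  q12 
   q13   q15   q2 
 * q14   q15  q14 
   q15    q9  q15 
(> = start, * = accepting)

start=q0; accept=q14; q0-0->q1; q0-1->q2; q1-0->q3; q1-1->q4; q2-0->q5; q2-1->q2; q3-0->q6; q3-1->q7; q4-0->q8; q4-1->q4; q5-0->q9; q5-1->q4; q6-0->q0; q6-1->q10; q7-0->q11; q7-1->q7; q8-0->q12; q8-1->q7; q9-0->q12; q9-1->q9; q10-0->q13; q10-1->q10; q11-0->q14; q11-1->q10; q12-0->q14; q12-1->q12; q13-0->q15; q13-1->q2; q14-0->q15; q14-1->q14; q15-0->q9; q15-1->q15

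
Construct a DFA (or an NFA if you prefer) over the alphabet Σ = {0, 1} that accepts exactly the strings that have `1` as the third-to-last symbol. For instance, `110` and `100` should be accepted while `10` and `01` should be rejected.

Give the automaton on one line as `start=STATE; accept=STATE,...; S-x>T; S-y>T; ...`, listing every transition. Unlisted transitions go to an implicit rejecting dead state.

start=q0; accept=q11,q12,q13,q14; q0-0>q1; q0-1>q2; q1-0>q3; q1-1>q4; q2-0>q5; q2-1>q6; q3-0>q7; q3-1>q8; q4-0>q9; q4-1>q10; q5-0>q11; q5-1>q12; q6-0>q13; q6-1>q14; q7-0>q7; q7-1>q8; q8-0>q9; q8-1>q10; q9-0>q11; q9-1>q12; q10-0>q13; q10-1>q14; q11-0>q7; q11-1>q8; q12-0>q9; q12-1>q10; q13-0>q11; q13-1>q12; q14-0>q13; q14-1>q14

A DFA must remember the last 3 symbols (since which symbol is third-to-last isn't known until the input ends). Use one state per possible window of the last ≤3 symbols; accept from those whose window starts with `1`.
          0    1  
>  q0     q1   q2 
   q1     q3   q4 
   q2     q5   q6 
   q3     q7   q8 
   q4     q9  q10 
   q5    q11  q12 
   q6    q13  q14 
   q7     q7   q8 
   q8     q9  q10 
   q9    q11  q12 
   q10   q13  q14 
 * q11    q7   q8 
 * q12    q9  q10 
 * q13   q11  q12 
 * q14   q13  q14 
(> = start, * = accepting)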